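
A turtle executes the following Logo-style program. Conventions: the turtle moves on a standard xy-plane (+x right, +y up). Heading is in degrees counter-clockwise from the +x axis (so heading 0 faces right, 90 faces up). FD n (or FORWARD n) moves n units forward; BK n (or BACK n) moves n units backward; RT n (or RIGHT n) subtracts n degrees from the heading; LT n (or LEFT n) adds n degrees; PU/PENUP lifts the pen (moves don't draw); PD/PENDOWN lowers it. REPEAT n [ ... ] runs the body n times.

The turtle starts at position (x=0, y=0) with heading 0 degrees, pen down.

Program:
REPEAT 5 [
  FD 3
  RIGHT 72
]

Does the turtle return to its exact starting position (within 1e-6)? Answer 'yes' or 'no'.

Executing turtle program step by step:
Start: pos=(0,0), heading=0, pen down
REPEAT 5 [
  -- iteration 1/5 --
  FD 3: (0,0) -> (3,0) [heading=0, draw]
  RT 72: heading 0 -> 288
  -- iteration 2/5 --
  FD 3: (3,0) -> (3.927,-2.853) [heading=288, draw]
  RT 72: heading 288 -> 216
  -- iteration 3/5 --
  FD 3: (3.927,-2.853) -> (1.5,-4.617) [heading=216, draw]
  RT 72: heading 216 -> 144
  -- iteration 4/5 --
  FD 3: (1.5,-4.617) -> (-0.927,-2.853) [heading=144, draw]
  RT 72: heading 144 -> 72
  -- iteration 5/5 --
  FD 3: (-0.927,-2.853) -> (0,0) [heading=72, draw]
  RT 72: heading 72 -> 0
]
Final: pos=(0,0), heading=0, 5 segment(s) drawn

Start position: (0, 0)
Final position: (0, 0)
Distance = 0; < 1e-6 -> CLOSED

Answer: yes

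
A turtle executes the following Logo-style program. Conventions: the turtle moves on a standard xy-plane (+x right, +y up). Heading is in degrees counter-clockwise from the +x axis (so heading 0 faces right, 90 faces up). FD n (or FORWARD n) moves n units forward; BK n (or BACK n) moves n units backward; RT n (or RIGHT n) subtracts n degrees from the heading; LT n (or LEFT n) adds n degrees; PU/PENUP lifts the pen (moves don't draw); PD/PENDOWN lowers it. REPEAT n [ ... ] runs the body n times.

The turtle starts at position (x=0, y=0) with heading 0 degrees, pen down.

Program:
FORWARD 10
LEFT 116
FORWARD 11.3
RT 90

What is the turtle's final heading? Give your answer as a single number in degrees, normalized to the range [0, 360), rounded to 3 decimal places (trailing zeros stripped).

Executing turtle program step by step:
Start: pos=(0,0), heading=0, pen down
FD 10: (0,0) -> (10,0) [heading=0, draw]
LT 116: heading 0 -> 116
FD 11.3: (10,0) -> (5.046,10.156) [heading=116, draw]
RT 90: heading 116 -> 26
Final: pos=(5.046,10.156), heading=26, 2 segment(s) drawn

Answer: 26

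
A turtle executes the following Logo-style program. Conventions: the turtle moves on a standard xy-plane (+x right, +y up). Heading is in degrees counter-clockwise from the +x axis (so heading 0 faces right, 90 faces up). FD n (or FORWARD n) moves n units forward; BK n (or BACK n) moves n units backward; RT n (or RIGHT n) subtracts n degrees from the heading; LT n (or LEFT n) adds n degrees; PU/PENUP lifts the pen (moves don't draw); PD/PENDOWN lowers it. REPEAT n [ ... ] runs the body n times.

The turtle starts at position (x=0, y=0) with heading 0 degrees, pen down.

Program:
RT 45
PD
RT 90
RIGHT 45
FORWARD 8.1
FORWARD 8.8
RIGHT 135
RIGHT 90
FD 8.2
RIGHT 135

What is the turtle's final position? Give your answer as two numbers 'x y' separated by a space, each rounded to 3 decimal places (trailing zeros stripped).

Executing turtle program step by step:
Start: pos=(0,0), heading=0, pen down
RT 45: heading 0 -> 315
PD: pen down
RT 90: heading 315 -> 225
RT 45: heading 225 -> 180
FD 8.1: (0,0) -> (-8.1,0) [heading=180, draw]
FD 8.8: (-8.1,0) -> (-16.9,0) [heading=180, draw]
RT 135: heading 180 -> 45
RT 90: heading 45 -> 315
FD 8.2: (-16.9,0) -> (-11.102,-5.798) [heading=315, draw]
RT 135: heading 315 -> 180
Final: pos=(-11.102,-5.798), heading=180, 3 segment(s) drawn

Answer: -11.102 -5.798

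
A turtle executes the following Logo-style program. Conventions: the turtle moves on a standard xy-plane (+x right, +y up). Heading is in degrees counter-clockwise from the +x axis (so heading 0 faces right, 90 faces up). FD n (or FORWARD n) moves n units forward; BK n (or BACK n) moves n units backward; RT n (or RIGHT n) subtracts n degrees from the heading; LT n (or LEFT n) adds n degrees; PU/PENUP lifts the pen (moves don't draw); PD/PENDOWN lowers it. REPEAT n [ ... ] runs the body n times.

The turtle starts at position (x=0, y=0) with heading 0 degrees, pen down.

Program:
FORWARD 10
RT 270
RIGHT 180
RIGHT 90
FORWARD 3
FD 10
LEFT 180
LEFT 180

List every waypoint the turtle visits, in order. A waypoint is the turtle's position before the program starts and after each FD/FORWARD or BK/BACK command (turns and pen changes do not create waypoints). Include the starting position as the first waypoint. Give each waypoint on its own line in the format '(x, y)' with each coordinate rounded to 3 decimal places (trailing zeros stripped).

Answer: (0, 0)
(10, 0)
(7, 0)
(-3, 0)

Derivation:
Executing turtle program step by step:
Start: pos=(0,0), heading=0, pen down
FD 10: (0,0) -> (10,0) [heading=0, draw]
RT 270: heading 0 -> 90
RT 180: heading 90 -> 270
RT 90: heading 270 -> 180
FD 3: (10,0) -> (7,0) [heading=180, draw]
FD 10: (7,0) -> (-3,0) [heading=180, draw]
LT 180: heading 180 -> 0
LT 180: heading 0 -> 180
Final: pos=(-3,0), heading=180, 3 segment(s) drawn
Waypoints (4 total):
(0, 0)
(10, 0)
(7, 0)
(-3, 0)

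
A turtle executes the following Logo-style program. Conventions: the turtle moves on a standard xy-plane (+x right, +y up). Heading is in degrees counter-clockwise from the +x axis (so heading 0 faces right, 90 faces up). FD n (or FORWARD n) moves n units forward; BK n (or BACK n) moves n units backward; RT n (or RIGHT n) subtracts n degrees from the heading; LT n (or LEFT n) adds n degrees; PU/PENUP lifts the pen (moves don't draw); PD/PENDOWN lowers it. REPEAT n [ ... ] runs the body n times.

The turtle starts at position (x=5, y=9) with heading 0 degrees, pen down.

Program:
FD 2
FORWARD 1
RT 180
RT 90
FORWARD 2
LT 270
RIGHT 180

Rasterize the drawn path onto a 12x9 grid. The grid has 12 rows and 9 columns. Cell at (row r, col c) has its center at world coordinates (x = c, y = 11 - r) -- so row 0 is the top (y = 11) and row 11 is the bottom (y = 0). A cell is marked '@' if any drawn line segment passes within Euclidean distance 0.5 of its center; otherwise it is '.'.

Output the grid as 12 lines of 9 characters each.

Segment 0: (5,9) -> (7,9)
Segment 1: (7,9) -> (8,9)
Segment 2: (8,9) -> (8,11)

Answer: ........@
........@
.....@@@@
.........
.........
.........
.........
.........
.........
.........
.........
.........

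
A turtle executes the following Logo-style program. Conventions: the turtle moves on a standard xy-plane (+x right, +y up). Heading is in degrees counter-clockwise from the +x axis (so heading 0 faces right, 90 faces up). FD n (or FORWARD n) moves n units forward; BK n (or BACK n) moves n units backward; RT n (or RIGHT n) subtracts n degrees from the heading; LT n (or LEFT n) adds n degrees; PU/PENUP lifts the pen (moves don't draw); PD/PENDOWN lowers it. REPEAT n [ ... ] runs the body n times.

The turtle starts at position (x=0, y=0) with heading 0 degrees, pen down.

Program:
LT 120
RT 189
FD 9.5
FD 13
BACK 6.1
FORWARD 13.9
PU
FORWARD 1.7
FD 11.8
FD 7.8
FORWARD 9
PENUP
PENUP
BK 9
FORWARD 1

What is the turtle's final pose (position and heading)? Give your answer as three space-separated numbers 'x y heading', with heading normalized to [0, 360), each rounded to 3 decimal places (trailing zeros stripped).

Executing turtle program step by step:
Start: pos=(0,0), heading=0, pen down
LT 120: heading 0 -> 120
RT 189: heading 120 -> 291
FD 9.5: (0,0) -> (3.404,-8.869) [heading=291, draw]
FD 13: (3.404,-8.869) -> (8.063,-21.006) [heading=291, draw]
BK 6.1: (8.063,-21.006) -> (5.877,-15.311) [heading=291, draw]
FD 13.9: (5.877,-15.311) -> (10.859,-28.287) [heading=291, draw]
PU: pen up
FD 1.7: (10.859,-28.287) -> (11.468,-29.875) [heading=291, move]
FD 11.8: (11.468,-29.875) -> (15.697,-40.891) [heading=291, move]
FD 7.8: (15.697,-40.891) -> (18.492,-48.173) [heading=291, move]
FD 9: (18.492,-48.173) -> (21.717,-56.575) [heading=291, move]
PU: pen up
PU: pen up
BK 9: (21.717,-56.575) -> (18.492,-48.173) [heading=291, move]
FD 1: (18.492,-48.173) -> (18.85,-49.106) [heading=291, move]
Final: pos=(18.85,-49.106), heading=291, 4 segment(s) drawn

Answer: 18.85 -49.106 291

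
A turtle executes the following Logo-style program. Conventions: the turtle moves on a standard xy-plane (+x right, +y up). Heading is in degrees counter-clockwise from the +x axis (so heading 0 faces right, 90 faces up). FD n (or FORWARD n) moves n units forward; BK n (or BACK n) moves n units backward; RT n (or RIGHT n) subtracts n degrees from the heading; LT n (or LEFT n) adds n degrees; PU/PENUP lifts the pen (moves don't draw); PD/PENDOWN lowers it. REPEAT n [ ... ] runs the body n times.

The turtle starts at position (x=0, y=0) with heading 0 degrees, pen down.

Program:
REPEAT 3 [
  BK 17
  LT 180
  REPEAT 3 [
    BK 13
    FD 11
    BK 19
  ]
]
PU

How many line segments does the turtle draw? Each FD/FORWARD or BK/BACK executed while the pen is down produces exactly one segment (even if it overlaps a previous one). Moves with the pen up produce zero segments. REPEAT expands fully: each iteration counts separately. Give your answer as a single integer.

Executing turtle program step by step:
Start: pos=(0,0), heading=0, pen down
REPEAT 3 [
  -- iteration 1/3 --
  BK 17: (0,0) -> (-17,0) [heading=0, draw]
  LT 180: heading 0 -> 180
  REPEAT 3 [
    -- iteration 1/3 --
    BK 13: (-17,0) -> (-4,0) [heading=180, draw]
    FD 11: (-4,0) -> (-15,0) [heading=180, draw]
    BK 19: (-15,0) -> (4,0) [heading=180, draw]
    -- iteration 2/3 --
    BK 13: (4,0) -> (17,0) [heading=180, draw]
    FD 11: (17,0) -> (6,0) [heading=180, draw]
    BK 19: (6,0) -> (25,0) [heading=180, draw]
    -- iteration 3/3 --
    BK 13: (25,0) -> (38,0) [heading=180, draw]
    FD 11: (38,0) -> (27,0) [heading=180, draw]
    BK 19: (27,0) -> (46,0) [heading=180, draw]
  ]
  -- iteration 2/3 --
  BK 17: (46,0) -> (63,0) [heading=180, draw]
  LT 180: heading 180 -> 0
  REPEAT 3 [
    -- iteration 1/3 --
    BK 13: (63,0) -> (50,0) [heading=0, draw]
    FD 11: (50,0) -> (61,0) [heading=0, draw]
    BK 19: (61,0) -> (42,0) [heading=0, draw]
    -- iteration 2/3 --
    BK 13: (42,0) -> (29,0) [heading=0, draw]
    FD 11: (29,0) -> (40,0) [heading=0, draw]
    BK 19: (40,0) -> (21,0) [heading=0, draw]
    -- iteration 3/3 --
    BK 13: (21,0) -> (8,0) [heading=0, draw]
    FD 11: (8,0) -> (19,0) [heading=0, draw]
    BK 19: (19,0) -> (0,0) [heading=0, draw]
  ]
  -- iteration 3/3 --
  BK 17: (0,0) -> (-17,0) [heading=0, draw]
  LT 180: heading 0 -> 180
  REPEAT 3 [
    -- iteration 1/3 --
    BK 13: (-17,0) -> (-4,0) [heading=180, draw]
    FD 11: (-4,0) -> (-15,0) [heading=180, draw]
    BK 19: (-15,0) -> (4,0) [heading=180, draw]
    -- iteration 2/3 --
    BK 13: (4,0) -> (17,0) [heading=180, draw]
    FD 11: (17,0) -> (6,0) [heading=180, draw]
    BK 19: (6,0) -> (25,0) [heading=180, draw]
    -- iteration 3/3 --
    BK 13: (25,0) -> (38,0) [heading=180, draw]
    FD 11: (38,0) -> (27,0) [heading=180, draw]
    BK 19: (27,0) -> (46,0) [heading=180, draw]
  ]
]
PU: pen up
Final: pos=(46,0), heading=180, 30 segment(s) drawn
Segments drawn: 30

Answer: 30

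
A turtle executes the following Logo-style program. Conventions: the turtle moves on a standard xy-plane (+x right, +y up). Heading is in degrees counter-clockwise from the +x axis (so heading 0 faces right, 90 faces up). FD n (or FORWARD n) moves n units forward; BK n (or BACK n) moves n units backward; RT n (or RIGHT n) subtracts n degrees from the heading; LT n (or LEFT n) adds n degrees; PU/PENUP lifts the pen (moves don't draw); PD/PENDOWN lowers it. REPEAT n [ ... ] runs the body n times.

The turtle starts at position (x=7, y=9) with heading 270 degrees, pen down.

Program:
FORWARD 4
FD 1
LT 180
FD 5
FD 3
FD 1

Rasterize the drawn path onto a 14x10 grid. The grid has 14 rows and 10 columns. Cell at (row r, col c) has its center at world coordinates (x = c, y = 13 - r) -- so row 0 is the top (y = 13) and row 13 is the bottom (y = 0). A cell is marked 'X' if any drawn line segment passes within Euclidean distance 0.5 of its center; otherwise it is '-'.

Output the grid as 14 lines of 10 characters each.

Segment 0: (7,9) -> (7,5)
Segment 1: (7,5) -> (7,4)
Segment 2: (7,4) -> (7,9)
Segment 3: (7,9) -> (7,12)
Segment 4: (7,12) -> (7,13)

Answer: -------X--
-------X--
-------X--
-------X--
-------X--
-------X--
-------X--
-------X--
-------X--
-------X--
----------
----------
----------
----------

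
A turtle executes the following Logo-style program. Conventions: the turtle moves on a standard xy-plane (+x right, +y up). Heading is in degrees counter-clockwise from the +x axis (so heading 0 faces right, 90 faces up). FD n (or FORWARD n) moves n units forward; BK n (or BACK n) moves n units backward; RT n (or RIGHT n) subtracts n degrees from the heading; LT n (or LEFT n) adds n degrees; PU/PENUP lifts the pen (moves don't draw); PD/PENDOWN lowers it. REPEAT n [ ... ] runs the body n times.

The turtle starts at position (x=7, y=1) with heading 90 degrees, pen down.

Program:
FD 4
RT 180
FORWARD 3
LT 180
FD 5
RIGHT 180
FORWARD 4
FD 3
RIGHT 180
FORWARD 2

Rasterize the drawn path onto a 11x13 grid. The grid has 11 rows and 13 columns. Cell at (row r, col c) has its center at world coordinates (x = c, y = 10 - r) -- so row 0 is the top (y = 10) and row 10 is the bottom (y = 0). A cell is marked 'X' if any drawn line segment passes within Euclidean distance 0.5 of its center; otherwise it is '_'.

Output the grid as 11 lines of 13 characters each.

Answer: _____________
_____________
_____________
_______X_____
_______X_____
_______X_____
_______X_____
_______X_____
_______X_____
_______X_____
_______X_____

Derivation:
Segment 0: (7,1) -> (7,5)
Segment 1: (7,5) -> (7,2)
Segment 2: (7,2) -> (7,7)
Segment 3: (7,7) -> (7,3)
Segment 4: (7,3) -> (7,0)
Segment 5: (7,0) -> (7,2)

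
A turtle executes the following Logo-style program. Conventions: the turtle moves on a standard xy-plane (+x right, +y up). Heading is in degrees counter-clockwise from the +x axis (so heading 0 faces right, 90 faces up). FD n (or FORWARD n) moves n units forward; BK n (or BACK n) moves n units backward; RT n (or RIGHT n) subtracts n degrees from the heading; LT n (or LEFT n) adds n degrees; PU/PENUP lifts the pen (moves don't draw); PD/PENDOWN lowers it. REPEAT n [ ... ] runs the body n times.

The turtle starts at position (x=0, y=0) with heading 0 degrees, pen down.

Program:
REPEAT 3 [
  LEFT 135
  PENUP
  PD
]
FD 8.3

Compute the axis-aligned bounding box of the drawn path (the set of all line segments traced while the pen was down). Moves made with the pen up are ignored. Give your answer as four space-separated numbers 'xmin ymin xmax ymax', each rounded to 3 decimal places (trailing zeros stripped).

Answer: 0 0 5.869 5.869

Derivation:
Executing turtle program step by step:
Start: pos=(0,0), heading=0, pen down
REPEAT 3 [
  -- iteration 1/3 --
  LT 135: heading 0 -> 135
  PU: pen up
  PD: pen down
  -- iteration 2/3 --
  LT 135: heading 135 -> 270
  PU: pen up
  PD: pen down
  -- iteration 3/3 --
  LT 135: heading 270 -> 45
  PU: pen up
  PD: pen down
]
FD 8.3: (0,0) -> (5.869,5.869) [heading=45, draw]
Final: pos=(5.869,5.869), heading=45, 1 segment(s) drawn

Segment endpoints: x in {0, 5.869}, y in {0, 5.869}
xmin=0, ymin=0, xmax=5.869, ymax=5.869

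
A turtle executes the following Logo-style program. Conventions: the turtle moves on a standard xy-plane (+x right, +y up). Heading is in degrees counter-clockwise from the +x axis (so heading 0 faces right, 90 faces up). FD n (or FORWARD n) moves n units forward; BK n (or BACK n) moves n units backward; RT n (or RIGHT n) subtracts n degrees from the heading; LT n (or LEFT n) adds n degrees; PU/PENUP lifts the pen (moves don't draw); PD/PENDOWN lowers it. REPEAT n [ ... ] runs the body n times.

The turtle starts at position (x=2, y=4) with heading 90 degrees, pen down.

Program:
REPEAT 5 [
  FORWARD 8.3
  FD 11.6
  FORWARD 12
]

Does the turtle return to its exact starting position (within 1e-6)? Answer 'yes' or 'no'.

Answer: no

Derivation:
Executing turtle program step by step:
Start: pos=(2,4), heading=90, pen down
REPEAT 5 [
  -- iteration 1/5 --
  FD 8.3: (2,4) -> (2,12.3) [heading=90, draw]
  FD 11.6: (2,12.3) -> (2,23.9) [heading=90, draw]
  FD 12: (2,23.9) -> (2,35.9) [heading=90, draw]
  -- iteration 2/5 --
  FD 8.3: (2,35.9) -> (2,44.2) [heading=90, draw]
  FD 11.6: (2,44.2) -> (2,55.8) [heading=90, draw]
  FD 12: (2,55.8) -> (2,67.8) [heading=90, draw]
  -- iteration 3/5 --
  FD 8.3: (2,67.8) -> (2,76.1) [heading=90, draw]
  FD 11.6: (2,76.1) -> (2,87.7) [heading=90, draw]
  FD 12: (2,87.7) -> (2,99.7) [heading=90, draw]
  -- iteration 4/5 --
  FD 8.3: (2,99.7) -> (2,108) [heading=90, draw]
  FD 11.6: (2,108) -> (2,119.6) [heading=90, draw]
  FD 12: (2,119.6) -> (2,131.6) [heading=90, draw]
  -- iteration 5/5 --
  FD 8.3: (2,131.6) -> (2,139.9) [heading=90, draw]
  FD 11.6: (2,139.9) -> (2,151.5) [heading=90, draw]
  FD 12: (2,151.5) -> (2,163.5) [heading=90, draw]
]
Final: pos=(2,163.5), heading=90, 15 segment(s) drawn

Start position: (2, 4)
Final position: (2, 163.5)
Distance = 159.5; >= 1e-6 -> NOT closed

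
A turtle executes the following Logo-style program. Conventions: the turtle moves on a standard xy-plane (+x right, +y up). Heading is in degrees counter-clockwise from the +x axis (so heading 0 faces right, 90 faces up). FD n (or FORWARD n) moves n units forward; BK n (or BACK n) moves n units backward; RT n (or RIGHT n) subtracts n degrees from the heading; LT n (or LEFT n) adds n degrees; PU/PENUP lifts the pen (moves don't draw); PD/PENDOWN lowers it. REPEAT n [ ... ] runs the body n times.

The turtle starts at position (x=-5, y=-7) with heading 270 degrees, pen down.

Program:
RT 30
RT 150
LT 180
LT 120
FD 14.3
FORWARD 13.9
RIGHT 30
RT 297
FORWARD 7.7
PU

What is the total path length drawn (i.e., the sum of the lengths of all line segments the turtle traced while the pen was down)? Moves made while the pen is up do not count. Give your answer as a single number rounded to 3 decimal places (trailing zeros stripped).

Answer: 35.9

Derivation:
Executing turtle program step by step:
Start: pos=(-5,-7), heading=270, pen down
RT 30: heading 270 -> 240
RT 150: heading 240 -> 90
LT 180: heading 90 -> 270
LT 120: heading 270 -> 30
FD 14.3: (-5,-7) -> (7.384,0.15) [heading=30, draw]
FD 13.9: (7.384,0.15) -> (19.422,7.1) [heading=30, draw]
RT 30: heading 30 -> 0
RT 297: heading 0 -> 63
FD 7.7: (19.422,7.1) -> (22.918,13.961) [heading=63, draw]
PU: pen up
Final: pos=(22.918,13.961), heading=63, 3 segment(s) drawn

Segment lengths:
  seg 1: (-5,-7) -> (7.384,0.15), length = 14.3
  seg 2: (7.384,0.15) -> (19.422,7.1), length = 13.9
  seg 3: (19.422,7.1) -> (22.918,13.961), length = 7.7
Total = 35.9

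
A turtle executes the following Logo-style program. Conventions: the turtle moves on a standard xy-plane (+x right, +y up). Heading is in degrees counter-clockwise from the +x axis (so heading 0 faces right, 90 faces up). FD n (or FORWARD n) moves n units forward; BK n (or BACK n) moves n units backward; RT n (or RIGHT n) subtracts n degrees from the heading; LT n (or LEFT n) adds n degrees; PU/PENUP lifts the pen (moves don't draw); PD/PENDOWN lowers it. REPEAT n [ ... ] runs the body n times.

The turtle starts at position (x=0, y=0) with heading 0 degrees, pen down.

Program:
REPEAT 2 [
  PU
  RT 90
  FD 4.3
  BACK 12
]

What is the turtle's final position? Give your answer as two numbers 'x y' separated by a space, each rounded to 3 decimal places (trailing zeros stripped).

Executing turtle program step by step:
Start: pos=(0,0), heading=0, pen down
REPEAT 2 [
  -- iteration 1/2 --
  PU: pen up
  RT 90: heading 0 -> 270
  FD 4.3: (0,0) -> (0,-4.3) [heading=270, move]
  BK 12: (0,-4.3) -> (0,7.7) [heading=270, move]
  -- iteration 2/2 --
  PU: pen up
  RT 90: heading 270 -> 180
  FD 4.3: (0,7.7) -> (-4.3,7.7) [heading=180, move]
  BK 12: (-4.3,7.7) -> (7.7,7.7) [heading=180, move]
]
Final: pos=(7.7,7.7), heading=180, 0 segment(s) drawn

Answer: 7.7 7.7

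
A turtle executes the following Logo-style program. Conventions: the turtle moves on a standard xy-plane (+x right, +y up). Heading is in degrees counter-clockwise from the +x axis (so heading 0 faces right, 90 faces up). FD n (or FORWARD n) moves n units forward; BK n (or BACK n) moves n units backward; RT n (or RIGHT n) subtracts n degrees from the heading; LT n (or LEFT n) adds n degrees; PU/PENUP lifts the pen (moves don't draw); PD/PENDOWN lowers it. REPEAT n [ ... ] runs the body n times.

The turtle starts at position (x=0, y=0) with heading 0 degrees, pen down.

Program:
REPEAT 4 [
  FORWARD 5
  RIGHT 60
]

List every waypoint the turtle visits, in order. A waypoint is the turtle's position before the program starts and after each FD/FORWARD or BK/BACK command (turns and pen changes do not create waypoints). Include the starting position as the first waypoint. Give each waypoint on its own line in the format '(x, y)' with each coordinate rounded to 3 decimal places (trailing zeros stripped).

Answer: (0, 0)
(5, 0)
(7.5, -4.33)
(5, -8.66)
(0, -8.66)

Derivation:
Executing turtle program step by step:
Start: pos=(0,0), heading=0, pen down
REPEAT 4 [
  -- iteration 1/4 --
  FD 5: (0,0) -> (5,0) [heading=0, draw]
  RT 60: heading 0 -> 300
  -- iteration 2/4 --
  FD 5: (5,0) -> (7.5,-4.33) [heading=300, draw]
  RT 60: heading 300 -> 240
  -- iteration 3/4 --
  FD 5: (7.5,-4.33) -> (5,-8.66) [heading=240, draw]
  RT 60: heading 240 -> 180
  -- iteration 4/4 --
  FD 5: (5,-8.66) -> (0,-8.66) [heading=180, draw]
  RT 60: heading 180 -> 120
]
Final: pos=(0,-8.66), heading=120, 4 segment(s) drawn
Waypoints (5 total):
(0, 0)
(5, 0)
(7.5, -4.33)
(5, -8.66)
(0, -8.66)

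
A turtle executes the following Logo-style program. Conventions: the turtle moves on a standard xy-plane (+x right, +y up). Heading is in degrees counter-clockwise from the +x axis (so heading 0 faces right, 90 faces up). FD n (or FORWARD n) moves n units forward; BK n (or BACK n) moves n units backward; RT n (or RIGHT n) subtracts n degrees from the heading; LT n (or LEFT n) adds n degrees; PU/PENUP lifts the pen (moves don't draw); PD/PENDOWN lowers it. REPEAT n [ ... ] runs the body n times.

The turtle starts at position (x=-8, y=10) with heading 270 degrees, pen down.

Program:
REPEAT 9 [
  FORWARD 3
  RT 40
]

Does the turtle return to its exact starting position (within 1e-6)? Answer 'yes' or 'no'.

Answer: yes

Derivation:
Executing turtle program step by step:
Start: pos=(-8,10), heading=270, pen down
REPEAT 9 [
  -- iteration 1/9 --
  FD 3: (-8,10) -> (-8,7) [heading=270, draw]
  RT 40: heading 270 -> 230
  -- iteration 2/9 --
  FD 3: (-8,7) -> (-9.928,4.702) [heading=230, draw]
  RT 40: heading 230 -> 190
  -- iteration 3/9 --
  FD 3: (-9.928,4.702) -> (-12.883,4.181) [heading=190, draw]
  RT 40: heading 190 -> 150
  -- iteration 4/9 --
  FD 3: (-12.883,4.181) -> (-15.481,5.681) [heading=150, draw]
  RT 40: heading 150 -> 110
  -- iteration 5/9 --
  FD 3: (-15.481,5.681) -> (-16.507,8.5) [heading=110, draw]
  RT 40: heading 110 -> 70
  -- iteration 6/9 --
  FD 3: (-16.507,8.5) -> (-15.481,11.319) [heading=70, draw]
  RT 40: heading 70 -> 30
  -- iteration 7/9 --
  FD 3: (-15.481,11.319) -> (-12.883,12.819) [heading=30, draw]
  RT 40: heading 30 -> 350
  -- iteration 8/9 --
  FD 3: (-12.883,12.819) -> (-9.928,12.298) [heading=350, draw]
  RT 40: heading 350 -> 310
  -- iteration 9/9 --
  FD 3: (-9.928,12.298) -> (-8,10) [heading=310, draw]
  RT 40: heading 310 -> 270
]
Final: pos=(-8,10), heading=270, 9 segment(s) drawn

Start position: (-8, 10)
Final position: (-8, 10)
Distance = 0; < 1e-6 -> CLOSED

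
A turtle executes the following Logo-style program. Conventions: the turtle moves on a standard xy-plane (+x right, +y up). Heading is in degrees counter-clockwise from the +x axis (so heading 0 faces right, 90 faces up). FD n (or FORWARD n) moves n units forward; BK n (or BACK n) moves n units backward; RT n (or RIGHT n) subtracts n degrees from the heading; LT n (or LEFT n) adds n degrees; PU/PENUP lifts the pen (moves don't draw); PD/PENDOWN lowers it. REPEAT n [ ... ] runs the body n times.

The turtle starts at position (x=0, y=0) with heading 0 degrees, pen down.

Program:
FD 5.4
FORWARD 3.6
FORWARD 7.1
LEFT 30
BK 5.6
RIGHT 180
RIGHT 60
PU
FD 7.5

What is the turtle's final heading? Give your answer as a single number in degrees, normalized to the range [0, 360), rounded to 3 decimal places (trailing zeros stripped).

Answer: 150

Derivation:
Executing turtle program step by step:
Start: pos=(0,0), heading=0, pen down
FD 5.4: (0,0) -> (5.4,0) [heading=0, draw]
FD 3.6: (5.4,0) -> (9,0) [heading=0, draw]
FD 7.1: (9,0) -> (16.1,0) [heading=0, draw]
LT 30: heading 0 -> 30
BK 5.6: (16.1,0) -> (11.25,-2.8) [heading=30, draw]
RT 180: heading 30 -> 210
RT 60: heading 210 -> 150
PU: pen up
FD 7.5: (11.25,-2.8) -> (4.755,0.95) [heading=150, move]
Final: pos=(4.755,0.95), heading=150, 4 segment(s) drawn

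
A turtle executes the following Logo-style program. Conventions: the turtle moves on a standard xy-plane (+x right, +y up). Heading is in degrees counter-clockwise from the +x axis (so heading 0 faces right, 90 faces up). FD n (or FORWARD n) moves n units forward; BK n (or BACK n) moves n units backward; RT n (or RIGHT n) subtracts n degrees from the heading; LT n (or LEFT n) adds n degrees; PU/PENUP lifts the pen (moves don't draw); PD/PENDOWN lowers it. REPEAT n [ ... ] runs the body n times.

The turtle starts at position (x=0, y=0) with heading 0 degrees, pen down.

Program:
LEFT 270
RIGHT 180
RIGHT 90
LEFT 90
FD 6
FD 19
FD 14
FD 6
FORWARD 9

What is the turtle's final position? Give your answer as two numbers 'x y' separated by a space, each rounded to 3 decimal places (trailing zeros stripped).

Answer: 0 54

Derivation:
Executing turtle program step by step:
Start: pos=(0,0), heading=0, pen down
LT 270: heading 0 -> 270
RT 180: heading 270 -> 90
RT 90: heading 90 -> 0
LT 90: heading 0 -> 90
FD 6: (0,0) -> (0,6) [heading=90, draw]
FD 19: (0,6) -> (0,25) [heading=90, draw]
FD 14: (0,25) -> (0,39) [heading=90, draw]
FD 6: (0,39) -> (0,45) [heading=90, draw]
FD 9: (0,45) -> (0,54) [heading=90, draw]
Final: pos=(0,54), heading=90, 5 segment(s) drawn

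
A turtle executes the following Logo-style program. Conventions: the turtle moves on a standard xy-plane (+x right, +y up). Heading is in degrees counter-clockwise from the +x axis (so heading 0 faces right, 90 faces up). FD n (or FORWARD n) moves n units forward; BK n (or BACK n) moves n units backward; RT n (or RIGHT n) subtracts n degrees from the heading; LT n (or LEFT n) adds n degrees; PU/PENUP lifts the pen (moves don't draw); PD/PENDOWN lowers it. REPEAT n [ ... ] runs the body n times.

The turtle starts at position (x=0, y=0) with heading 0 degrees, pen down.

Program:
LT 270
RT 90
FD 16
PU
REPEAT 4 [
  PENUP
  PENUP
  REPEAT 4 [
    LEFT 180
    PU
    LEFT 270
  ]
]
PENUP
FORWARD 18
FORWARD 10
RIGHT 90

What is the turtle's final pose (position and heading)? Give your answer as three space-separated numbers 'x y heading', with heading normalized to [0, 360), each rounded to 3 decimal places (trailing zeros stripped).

Answer: -44 0 90

Derivation:
Executing turtle program step by step:
Start: pos=(0,0), heading=0, pen down
LT 270: heading 0 -> 270
RT 90: heading 270 -> 180
FD 16: (0,0) -> (-16,0) [heading=180, draw]
PU: pen up
REPEAT 4 [
  -- iteration 1/4 --
  PU: pen up
  PU: pen up
  REPEAT 4 [
    -- iteration 1/4 --
    LT 180: heading 180 -> 0
    PU: pen up
    LT 270: heading 0 -> 270
    -- iteration 2/4 --
    LT 180: heading 270 -> 90
    PU: pen up
    LT 270: heading 90 -> 0
    -- iteration 3/4 --
    LT 180: heading 0 -> 180
    PU: pen up
    LT 270: heading 180 -> 90
    -- iteration 4/4 --
    LT 180: heading 90 -> 270
    PU: pen up
    LT 270: heading 270 -> 180
  ]
  -- iteration 2/4 --
  PU: pen up
  PU: pen up
  REPEAT 4 [
    -- iteration 1/4 --
    LT 180: heading 180 -> 0
    PU: pen up
    LT 270: heading 0 -> 270
    -- iteration 2/4 --
    LT 180: heading 270 -> 90
    PU: pen up
    LT 270: heading 90 -> 0
    -- iteration 3/4 --
    LT 180: heading 0 -> 180
    PU: pen up
    LT 270: heading 180 -> 90
    -- iteration 4/4 --
    LT 180: heading 90 -> 270
    PU: pen up
    LT 270: heading 270 -> 180
  ]
  -- iteration 3/4 --
  PU: pen up
  PU: pen up
  REPEAT 4 [
    -- iteration 1/4 --
    LT 180: heading 180 -> 0
    PU: pen up
    LT 270: heading 0 -> 270
    -- iteration 2/4 --
    LT 180: heading 270 -> 90
    PU: pen up
    LT 270: heading 90 -> 0
    -- iteration 3/4 --
    LT 180: heading 0 -> 180
    PU: pen up
    LT 270: heading 180 -> 90
    -- iteration 4/4 --
    LT 180: heading 90 -> 270
    PU: pen up
    LT 270: heading 270 -> 180
  ]
  -- iteration 4/4 --
  PU: pen up
  PU: pen up
  REPEAT 4 [
    -- iteration 1/4 --
    LT 180: heading 180 -> 0
    PU: pen up
    LT 270: heading 0 -> 270
    -- iteration 2/4 --
    LT 180: heading 270 -> 90
    PU: pen up
    LT 270: heading 90 -> 0
    -- iteration 3/4 --
    LT 180: heading 0 -> 180
    PU: pen up
    LT 270: heading 180 -> 90
    -- iteration 4/4 --
    LT 180: heading 90 -> 270
    PU: pen up
    LT 270: heading 270 -> 180
  ]
]
PU: pen up
FD 18: (-16,0) -> (-34,0) [heading=180, move]
FD 10: (-34,0) -> (-44,0) [heading=180, move]
RT 90: heading 180 -> 90
Final: pos=(-44,0), heading=90, 1 segment(s) drawn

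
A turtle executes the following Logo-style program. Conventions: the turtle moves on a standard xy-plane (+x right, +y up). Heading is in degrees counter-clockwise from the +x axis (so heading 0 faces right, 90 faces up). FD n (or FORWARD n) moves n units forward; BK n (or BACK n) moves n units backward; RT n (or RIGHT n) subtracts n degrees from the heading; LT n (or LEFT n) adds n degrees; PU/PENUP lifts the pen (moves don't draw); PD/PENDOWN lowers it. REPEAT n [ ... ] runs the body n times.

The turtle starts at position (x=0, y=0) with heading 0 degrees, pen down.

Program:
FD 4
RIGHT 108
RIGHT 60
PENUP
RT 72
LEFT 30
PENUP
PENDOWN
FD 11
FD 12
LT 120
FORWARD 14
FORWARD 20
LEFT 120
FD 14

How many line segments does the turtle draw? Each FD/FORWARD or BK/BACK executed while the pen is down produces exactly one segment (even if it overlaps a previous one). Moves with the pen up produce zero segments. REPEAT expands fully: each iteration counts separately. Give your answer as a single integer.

Executing turtle program step by step:
Start: pos=(0,0), heading=0, pen down
FD 4: (0,0) -> (4,0) [heading=0, draw]
RT 108: heading 0 -> 252
RT 60: heading 252 -> 192
PU: pen up
RT 72: heading 192 -> 120
LT 30: heading 120 -> 150
PU: pen up
PD: pen down
FD 11: (4,0) -> (-5.526,5.5) [heading=150, draw]
FD 12: (-5.526,5.5) -> (-15.919,11.5) [heading=150, draw]
LT 120: heading 150 -> 270
FD 14: (-15.919,11.5) -> (-15.919,-2.5) [heading=270, draw]
FD 20: (-15.919,-2.5) -> (-15.919,-22.5) [heading=270, draw]
LT 120: heading 270 -> 30
FD 14: (-15.919,-22.5) -> (-3.794,-15.5) [heading=30, draw]
Final: pos=(-3.794,-15.5), heading=30, 6 segment(s) drawn
Segments drawn: 6

Answer: 6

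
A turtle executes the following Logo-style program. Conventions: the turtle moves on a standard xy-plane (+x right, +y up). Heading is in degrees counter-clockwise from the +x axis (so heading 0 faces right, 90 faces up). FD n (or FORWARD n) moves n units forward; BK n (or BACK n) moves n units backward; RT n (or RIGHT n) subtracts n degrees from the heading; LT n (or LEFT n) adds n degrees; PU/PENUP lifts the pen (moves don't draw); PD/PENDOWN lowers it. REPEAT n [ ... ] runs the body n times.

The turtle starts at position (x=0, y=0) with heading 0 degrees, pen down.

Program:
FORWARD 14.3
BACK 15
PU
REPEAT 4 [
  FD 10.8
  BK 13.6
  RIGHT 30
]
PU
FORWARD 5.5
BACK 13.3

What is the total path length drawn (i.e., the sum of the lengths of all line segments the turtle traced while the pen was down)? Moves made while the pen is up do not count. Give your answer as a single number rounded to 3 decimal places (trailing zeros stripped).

Answer: 29.3

Derivation:
Executing turtle program step by step:
Start: pos=(0,0), heading=0, pen down
FD 14.3: (0,0) -> (14.3,0) [heading=0, draw]
BK 15: (14.3,0) -> (-0.7,0) [heading=0, draw]
PU: pen up
REPEAT 4 [
  -- iteration 1/4 --
  FD 10.8: (-0.7,0) -> (10.1,0) [heading=0, move]
  BK 13.6: (10.1,0) -> (-3.5,0) [heading=0, move]
  RT 30: heading 0 -> 330
  -- iteration 2/4 --
  FD 10.8: (-3.5,0) -> (5.853,-5.4) [heading=330, move]
  BK 13.6: (5.853,-5.4) -> (-5.925,1.4) [heading=330, move]
  RT 30: heading 330 -> 300
  -- iteration 3/4 --
  FD 10.8: (-5.925,1.4) -> (-0.525,-7.953) [heading=300, move]
  BK 13.6: (-0.525,-7.953) -> (-7.325,3.825) [heading=300, move]
  RT 30: heading 300 -> 270
  -- iteration 4/4 --
  FD 10.8: (-7.325,3.825) -> (-7.325,-6.975) [heading=270, move]
  BK 13.6: (-7.325,-6.975) -> (-7.325,6.625) [heading=270, move]
  RT 30: heading 270 -> 240
]
PU: pen up
FD 5.5: (-7.325,6.625) -> (-10.075,1.862) [heading=240, move]
BK 13.3: (-10.075,1.862) -> (-3.425,13.38) [heading=240, move]
Final: pos=(-3.425,13.38), heading=240, 2 segment(s) drawn

Segment lengths:
  seg 1: (0,0) -> (14.3,0), length = 14.3
  seg 2: (14.3,0) -> (-0.7,0), length = 15
Total = 29.3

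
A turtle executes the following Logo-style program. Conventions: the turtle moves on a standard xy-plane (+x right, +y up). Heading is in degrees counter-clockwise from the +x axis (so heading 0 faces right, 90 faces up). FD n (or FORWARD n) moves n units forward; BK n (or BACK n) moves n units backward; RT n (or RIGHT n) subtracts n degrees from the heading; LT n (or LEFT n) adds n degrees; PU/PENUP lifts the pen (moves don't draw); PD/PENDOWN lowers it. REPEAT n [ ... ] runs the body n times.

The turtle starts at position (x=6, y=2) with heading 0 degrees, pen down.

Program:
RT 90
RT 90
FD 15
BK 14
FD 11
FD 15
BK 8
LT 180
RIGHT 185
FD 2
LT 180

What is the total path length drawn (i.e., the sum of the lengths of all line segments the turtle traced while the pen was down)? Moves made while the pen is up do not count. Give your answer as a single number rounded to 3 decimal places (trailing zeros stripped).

Executing turtle program step by step:
Start: pos=(6,2), heading=0, pen down
RT 90: heading 0 -> 270
RT 90: heading 270 -> 180
FD 15: (6,2) -> (-9,2) [heading=180, draw]
BK 14: (-9,2) -> (5,2) [heading=180, draw]
FD 11: (5,2) -> (-6,2) [heading=180, draw]
FD 15: (-6,2) -> (-21,2) [heading=180, draw]
BK 8: (-21,2) -> (-13,2) [heading=180, draw]
LT 180: heading 180 -> 0
RT 185: heading 0 -> 175
FD 2: (-13,2) -> (-14.992,2.174) [heading=175, draw]
LT 180: heading 175 -> 355
Final: pos=(-14.992,2.174), heading=355, 6 segment(s) drawn

Segment lengths:
  seg 1: (6,2) -> (-9,2), length = 15
  seg 2: (-9,2) -> (5,2), length = 14
  seg 3: (5,2) -> (-6,2), length = 11
  seg 4: (-6,2) -> (-21,2), length = 15
  seg 5: (-21,2) -> (-13,2), length = 8
  seg 6: (-13,2) -> (-14.992,2.174), length = 2
Total = 65

Answer: 65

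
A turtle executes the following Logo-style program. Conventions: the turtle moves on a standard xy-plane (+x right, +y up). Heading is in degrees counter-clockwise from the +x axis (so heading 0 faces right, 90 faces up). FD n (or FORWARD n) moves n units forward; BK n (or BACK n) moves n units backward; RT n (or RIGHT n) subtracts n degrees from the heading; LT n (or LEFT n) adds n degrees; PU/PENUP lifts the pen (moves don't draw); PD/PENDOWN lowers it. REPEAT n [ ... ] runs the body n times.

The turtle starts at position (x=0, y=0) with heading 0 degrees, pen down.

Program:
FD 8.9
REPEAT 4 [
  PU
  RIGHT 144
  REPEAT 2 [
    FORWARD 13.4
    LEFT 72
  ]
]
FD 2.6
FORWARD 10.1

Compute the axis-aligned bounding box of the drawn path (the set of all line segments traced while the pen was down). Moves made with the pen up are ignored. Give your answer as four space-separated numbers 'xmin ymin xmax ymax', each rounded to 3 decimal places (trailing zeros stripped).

Answer: 0 0 8.9 0

Derivation:
Executing turtle program step by step:
Start: pos=(0,0), heading=0, pen down
FD 8.9: (0,0) -> (8.9,0) [heading=0, draw]
REPEAT 4 [
  -- iteration 1/4 --
  PU: pen up
  RT 144: heading 0 -> 216
  REPEAT 2 [
    -- iteration 1/2 --
    FD 13.4: (8.9,0) -> (-1.941,-7.876) [heading=216, move]
    LT 72: heading 216 -> 288
    -- iteration 2/2 --
    FD 13.4: (-1.941,-7.876) -> (2.2,-20.62) [heading=288, move]
    LT 72: heading 288 -> 0
  ]
  -- iteration 2/4 --
  PU: pen up
  RT 144: heading 0 -> 216
  REPEAT 2 [
    -- iteration 1/2 --
    FD 13.4: (2.2,-20.62) -> (-8.641,-28.497) [heading=216, move]
    LT 72: heading 216 -> 288
    -- iteration 2/2 --
    FD 13.4: (-8.641,-28.497) -> (-4.5,-41.241) [heading=288, move]
    LT 72: heading 288 -> 0
  ]
  -- iteration 3/4 --
  PU: pen up
  RT 144: heading 0 -> 216
  REPEAT 2 [
    -- iteration 1/2 --
    FD 13.4: (-4.5,-41.241) -> (-15.341,-49.117) [heading=216, move]
    LT 72: heading 216 -> 288
    -- iteration 2/2 --
    FD 13.4: (-15.341,-49.117) -> (-11.2,-61.861) [heading=288, move]
    LT 72: heading 288 -> 0
  ]
  -- iteration 4/4 --
  PU: pen up
  RT 144: heading 0 -> 216
  REPEAT 2 [
    -- iteration 1/2 --
    FD 13.4: (-11.2,-61.861) -> (-22.041,-69.738) [heading=216, move]
    LT 72: heading 216 -> 288
    -- iteration 2/2 --
    FD 13.4: (-22.041,-69.738) -> (-17.9,-82.482) [heading=288, move]
    LT 72: heading 288 -> 0
  ]
]
FD 2.6: (-17.9,-82.482) -> (-15.3,-82.482) [heading=0, move]
FD 10.1: (-15.3,-82.482) -> (-5.2,-82.482) [heading=0, move]
Final: pos=(-5.2,-82.482), heading=0, 1 segment(s) drawn

Segment endpoints: x in {0, 8.9}, y in {0}
xmin=0, ymin=0, xmax=8.9, ymax=0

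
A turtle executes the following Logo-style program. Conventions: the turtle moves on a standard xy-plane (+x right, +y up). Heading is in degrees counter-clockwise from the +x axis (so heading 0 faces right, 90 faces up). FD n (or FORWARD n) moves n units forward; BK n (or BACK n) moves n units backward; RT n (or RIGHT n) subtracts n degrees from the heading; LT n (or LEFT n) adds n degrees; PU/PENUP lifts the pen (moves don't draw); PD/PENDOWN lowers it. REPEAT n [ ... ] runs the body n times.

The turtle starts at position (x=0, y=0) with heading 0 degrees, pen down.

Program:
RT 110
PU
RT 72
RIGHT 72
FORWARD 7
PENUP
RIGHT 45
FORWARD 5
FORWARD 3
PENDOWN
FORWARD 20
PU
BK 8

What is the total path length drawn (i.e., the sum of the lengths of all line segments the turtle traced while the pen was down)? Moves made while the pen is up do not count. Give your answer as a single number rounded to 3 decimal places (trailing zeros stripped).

Answer: 20

Derivation:
Executing turtle program step by step:
Start: pos=(0,0), heading=0, pen down
RT 110: heading 0 -> 250
PU: pen up
RT 72: heading 250 -> 178
RT 72: heading 178 -> 106
FD 7: (0,0) -> (-1.929,6.729) [heading=106, move]
PU: pen up
RT 45: heading 106 -> 61
FD 5: (-1.929,6.729) -> (0.495,11.102) [heading=61, move]
FD 3: (0.495,11.102) -> (1.949,13.726) [heading=61, move]
PD: pen down
FD 20: (1.949,13.726) -> (11.645,31.218) [heading=61, draw]
PU: pen up
BK 8: (11.645,31.218) -> (7.767,24.221) [heading=61, move]
Final: pos=(7.767,24.221), heading=61, 1 segment(s) drawn

Segment lengths:
  seg 1: (1.949,13.726) -> (11.645,31.218), length = 20
Total = 20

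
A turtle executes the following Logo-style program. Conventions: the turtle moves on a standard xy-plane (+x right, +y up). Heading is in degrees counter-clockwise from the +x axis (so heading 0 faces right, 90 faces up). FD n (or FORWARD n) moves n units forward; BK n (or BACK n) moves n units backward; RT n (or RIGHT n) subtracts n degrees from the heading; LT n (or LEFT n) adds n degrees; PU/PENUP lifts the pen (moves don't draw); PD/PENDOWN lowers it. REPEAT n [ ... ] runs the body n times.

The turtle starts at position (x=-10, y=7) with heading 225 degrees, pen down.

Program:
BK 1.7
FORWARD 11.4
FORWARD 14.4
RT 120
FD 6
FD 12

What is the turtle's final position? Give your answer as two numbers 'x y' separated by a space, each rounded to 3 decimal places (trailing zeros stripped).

Executing turtle program step by step:
Start: pos=(-10,7), heading=225, pen down
BK 1.7: (-10,7) -> (-8.798,8.202) [heading=225, draw]
FD 11.4: (-8.798,8.202) -> (-16.859,0.141) [heading=225, draw]
FD 14.4: (-16.859,0.141) -> (-27.041,-10.041) [heading=225, draw]
RT 120: heading 225 -> 105
FD 6: (-27.041,-10.041) -> (-28.594,-4.246) [heading=105, draw]
FD 12: (-28.594,-4.246) -> (-31.7,7.345) [heading=105, draw]
Final: pos=(-31.7,7.345), heading=105, 5 segment(s) drawn

Answer: -31.7 7.345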